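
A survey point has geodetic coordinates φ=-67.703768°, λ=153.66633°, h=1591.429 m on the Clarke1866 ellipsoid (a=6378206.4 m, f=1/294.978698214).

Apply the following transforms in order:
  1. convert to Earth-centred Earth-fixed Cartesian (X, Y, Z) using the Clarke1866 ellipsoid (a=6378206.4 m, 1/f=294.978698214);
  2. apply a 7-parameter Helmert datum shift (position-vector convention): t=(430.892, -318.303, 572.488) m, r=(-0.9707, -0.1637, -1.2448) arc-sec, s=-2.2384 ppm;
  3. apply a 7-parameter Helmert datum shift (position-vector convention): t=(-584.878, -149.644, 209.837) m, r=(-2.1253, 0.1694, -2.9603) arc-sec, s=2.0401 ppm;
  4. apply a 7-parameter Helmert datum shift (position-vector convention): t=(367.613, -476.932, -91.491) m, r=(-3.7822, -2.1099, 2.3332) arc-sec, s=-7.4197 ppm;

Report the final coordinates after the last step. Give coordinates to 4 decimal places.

start: φ=-67.703768°, λ=153.666330°, h=1591.429 m
→ ECEF (a=6378206.400, f=1/294.978698214): X=-2175594.4756, Y=1076837.0076, Z=-5879921.7117
→ Helmert 7p (PV): X=-2175147.5486, Y=1076501.7525, Z=-5879342.8564
→ Helmert 7p (PV): X=-2175726.2428, Y=1076324.9429, Z=-5879154.3195
→ Helmert 7p (PV): X=-2175294.5235, Y=1075707.6110, Z=-5879244.1805

X=-2175294.5235 m, Y=1075707.6110 m, Z=-5879244.1805 m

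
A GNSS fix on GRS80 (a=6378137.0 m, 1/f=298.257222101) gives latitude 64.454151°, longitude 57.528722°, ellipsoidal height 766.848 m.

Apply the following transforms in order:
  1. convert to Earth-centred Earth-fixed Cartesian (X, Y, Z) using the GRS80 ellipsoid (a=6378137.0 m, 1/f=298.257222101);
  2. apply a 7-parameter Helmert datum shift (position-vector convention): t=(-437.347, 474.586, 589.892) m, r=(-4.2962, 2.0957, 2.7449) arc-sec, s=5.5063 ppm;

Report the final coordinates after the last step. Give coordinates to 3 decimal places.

start: φ=64.454151°, λ=57.528722°, h=766.848 m
→ ECEF (a=6378137.000, f=1/298.257222101): X=1480878.0654, Y=2327086.4173, Z=5732420.5894
→ Helmert 7p (PV): X=1480476.1475, Y=2327712.9228, Z=5732978.5295

X=1480476.147 m, Y=2327712.923 m, Z=5732978.530 m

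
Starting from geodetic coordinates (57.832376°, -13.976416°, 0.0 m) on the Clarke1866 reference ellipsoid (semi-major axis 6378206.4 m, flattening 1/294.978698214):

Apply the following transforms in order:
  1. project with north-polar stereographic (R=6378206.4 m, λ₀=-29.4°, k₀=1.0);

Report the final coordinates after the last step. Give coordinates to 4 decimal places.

start: φ=57.832376°, λ=-13.976416°, h=0.000 m
→ stereo (R=6378206.4, λ₀=-29.4°): E=978186.9406, N=-3545584.2313

E=978186.9406 m, N=-3545584.2313 m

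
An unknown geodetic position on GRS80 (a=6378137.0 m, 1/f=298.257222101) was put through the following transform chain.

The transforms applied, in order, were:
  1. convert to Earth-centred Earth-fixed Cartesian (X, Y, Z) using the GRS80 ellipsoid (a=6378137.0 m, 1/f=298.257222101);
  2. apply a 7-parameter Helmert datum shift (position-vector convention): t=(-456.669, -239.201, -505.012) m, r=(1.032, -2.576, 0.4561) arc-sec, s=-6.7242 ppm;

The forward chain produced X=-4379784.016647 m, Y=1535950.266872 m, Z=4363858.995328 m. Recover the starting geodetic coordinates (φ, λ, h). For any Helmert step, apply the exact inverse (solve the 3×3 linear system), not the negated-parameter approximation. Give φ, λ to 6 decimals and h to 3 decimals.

φ=43.433411°, λ=160.669441°, h=2687.941 m

start: X=-4379784.0166, Y=1535950.2669, Z=4363858.9953 m
→ Helmert⁻¹: X=-4379298.8917, Y=1536231.3178, Z=4364440.3604
→ geod (Bowring, a=6378137.000): φ=43.43341100°, λ=160.66944100°, h=2687.9410 m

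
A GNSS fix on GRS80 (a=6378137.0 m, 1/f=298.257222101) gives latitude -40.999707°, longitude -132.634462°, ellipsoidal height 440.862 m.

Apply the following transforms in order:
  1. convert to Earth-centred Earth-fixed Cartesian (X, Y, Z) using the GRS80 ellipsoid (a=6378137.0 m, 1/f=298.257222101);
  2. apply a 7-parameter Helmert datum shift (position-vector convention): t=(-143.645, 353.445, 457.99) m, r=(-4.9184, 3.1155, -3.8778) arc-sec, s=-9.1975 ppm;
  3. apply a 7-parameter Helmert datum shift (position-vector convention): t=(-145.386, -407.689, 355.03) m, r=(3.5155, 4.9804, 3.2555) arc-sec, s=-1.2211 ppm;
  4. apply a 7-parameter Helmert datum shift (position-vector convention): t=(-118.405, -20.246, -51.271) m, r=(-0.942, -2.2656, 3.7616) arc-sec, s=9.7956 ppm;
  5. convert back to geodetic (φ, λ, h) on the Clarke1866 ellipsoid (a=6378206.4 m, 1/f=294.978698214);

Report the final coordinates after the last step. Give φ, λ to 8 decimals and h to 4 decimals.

start: φ=-40.999707°, λ=-132.634462°, h=440.862 m
→ ECEF (a=6378137.000, f=1/298.257222101): X=-3265315.7361, Y=-3546720.2705, Z=-4162687.8730
→ Helmert 7p (PV): X=-3265558.9006, Y=-3546372.0756, Z=-4162057.7055
→ Helmert 7p (PV): X=-3265744.8219, Y=-3546756.0382, Z=-4161679.1872
→ Helmert 7p (PV): X=-3265784.8228, Y=-3546889.5903, Z=-4161790.8975
→ geod (Bowring, a=6378206.400): φ=-40.99311896°, λ=-132.63720022°, h=219.0465 m

φ=-40.99311896°, λ=-132.63720022°, h=219.0465 m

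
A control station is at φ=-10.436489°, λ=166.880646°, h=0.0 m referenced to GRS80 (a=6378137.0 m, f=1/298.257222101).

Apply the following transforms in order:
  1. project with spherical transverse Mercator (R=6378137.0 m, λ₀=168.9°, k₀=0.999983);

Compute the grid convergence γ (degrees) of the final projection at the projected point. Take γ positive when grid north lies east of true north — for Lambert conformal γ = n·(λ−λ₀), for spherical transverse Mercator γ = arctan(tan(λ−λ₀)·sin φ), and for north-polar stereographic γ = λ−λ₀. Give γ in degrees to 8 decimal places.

0.36594345

start: φ=-10.436489°, λ=166.880646°, h=0.000 m
→ into tm (λ₀=168.9°): φ=-10.43648900°, λ−λ₀=-2.01935400°
convergence γ = 0.36594345°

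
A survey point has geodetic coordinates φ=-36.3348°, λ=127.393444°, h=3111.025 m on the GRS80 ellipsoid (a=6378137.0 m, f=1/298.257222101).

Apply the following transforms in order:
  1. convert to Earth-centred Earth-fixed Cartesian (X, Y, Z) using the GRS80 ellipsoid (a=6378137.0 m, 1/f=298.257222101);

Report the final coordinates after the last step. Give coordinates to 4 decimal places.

X=-3125441.0788 m, Y=4088876.7999 m, Z=-3760026.0692 m

start: φ=-36.334800°, λ=127.393444°, h=3111.025 m
→ ECEF (a=6378137.000, f=1/298.257222101): X=-3125441.0788, Y=4088876.7999, Z=-3760026.0692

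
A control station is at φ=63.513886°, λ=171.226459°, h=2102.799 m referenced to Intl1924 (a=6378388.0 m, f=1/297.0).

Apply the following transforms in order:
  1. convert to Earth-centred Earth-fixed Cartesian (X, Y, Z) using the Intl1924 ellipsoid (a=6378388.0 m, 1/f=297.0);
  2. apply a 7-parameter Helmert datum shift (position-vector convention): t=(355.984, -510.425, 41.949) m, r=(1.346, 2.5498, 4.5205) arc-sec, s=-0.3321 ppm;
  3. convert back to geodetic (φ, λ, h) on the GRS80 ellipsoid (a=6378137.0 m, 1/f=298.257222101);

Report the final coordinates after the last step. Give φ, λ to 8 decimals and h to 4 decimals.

start: φ=63.513886°, λ=171.226459°, h=2102.799 m
→ ECEF (a=6378388.000, f=1/297.0): X=-2819881.8029, Y=435207.4422, Z=5687762.4631
→ Helmert 7p (PV): X=-2819464.1095, Y=434597.9561, Z=5687840.2219
→ geod (Bowring, a=6378137.000): φ=63.51760083°, λ=171.23727729°, h=2124.7225 m

φ=63.51760083°, λ=171.23727729°, h=2124.7225 m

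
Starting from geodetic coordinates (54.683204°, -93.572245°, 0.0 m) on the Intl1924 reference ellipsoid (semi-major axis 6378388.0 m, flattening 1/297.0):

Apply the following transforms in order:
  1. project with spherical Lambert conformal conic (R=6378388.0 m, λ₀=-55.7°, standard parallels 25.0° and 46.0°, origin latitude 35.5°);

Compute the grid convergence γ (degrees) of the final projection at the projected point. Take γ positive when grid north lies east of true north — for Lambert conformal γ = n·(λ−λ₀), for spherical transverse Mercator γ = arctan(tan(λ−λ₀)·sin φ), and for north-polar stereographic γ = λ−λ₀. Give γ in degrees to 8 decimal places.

-22.11781568

start: φ=54.683204°, λ=-93.572245°, h=0.000 m
→ into lcc (λ₀=-55.7°): φ=54.68320400°, λ−λ₀=-37.87224500°
convergence γ = -22.11781568°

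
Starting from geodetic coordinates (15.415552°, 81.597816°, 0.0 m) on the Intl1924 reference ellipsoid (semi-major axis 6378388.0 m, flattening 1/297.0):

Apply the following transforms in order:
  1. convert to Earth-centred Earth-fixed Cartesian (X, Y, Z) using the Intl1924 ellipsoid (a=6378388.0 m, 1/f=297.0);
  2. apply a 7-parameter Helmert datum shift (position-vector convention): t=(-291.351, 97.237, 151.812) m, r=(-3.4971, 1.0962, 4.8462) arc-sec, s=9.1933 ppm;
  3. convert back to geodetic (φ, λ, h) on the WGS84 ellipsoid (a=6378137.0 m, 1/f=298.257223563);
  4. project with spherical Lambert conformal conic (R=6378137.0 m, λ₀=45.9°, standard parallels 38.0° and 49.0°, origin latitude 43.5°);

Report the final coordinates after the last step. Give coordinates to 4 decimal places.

start: φ=15.415552°, λ=81.597816°, h=0.000 m
→ ECEF (a=6378388.000, f=1/297.0): X=898697.4061, Y=6084362.0807, Z=1684490.9534
→ Helmert 7p (PV): X=898280.3158, Y=6084564.9281, Z=1684550.3175
→ geod (Bowring, a=6378137.000): φ=15.41531154°, λ=81.60193586°, h=395.0572 m
→ lcc (R=6378137.0, λ₀=45.9°): E=4128398.4797, N=-2331700.9066

E=4128398.4797 m, N=-2331700.9066 m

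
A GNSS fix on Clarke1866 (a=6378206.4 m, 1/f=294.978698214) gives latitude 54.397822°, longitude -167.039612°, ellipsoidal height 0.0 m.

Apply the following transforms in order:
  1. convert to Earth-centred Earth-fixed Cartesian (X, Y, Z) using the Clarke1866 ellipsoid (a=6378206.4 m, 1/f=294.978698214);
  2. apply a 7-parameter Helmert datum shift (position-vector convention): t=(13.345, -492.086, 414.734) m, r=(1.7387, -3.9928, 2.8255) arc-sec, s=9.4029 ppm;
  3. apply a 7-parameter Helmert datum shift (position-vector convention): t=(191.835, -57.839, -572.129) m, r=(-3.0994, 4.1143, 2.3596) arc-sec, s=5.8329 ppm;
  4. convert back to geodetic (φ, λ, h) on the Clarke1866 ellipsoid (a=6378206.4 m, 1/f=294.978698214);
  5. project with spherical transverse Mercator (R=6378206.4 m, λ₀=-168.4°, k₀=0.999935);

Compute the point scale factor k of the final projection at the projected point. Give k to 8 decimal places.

start: φ=54.397822°, λ=-167.039612°, h=0.000 m
→ ECEF (a=6378206.400, f=1/294.978698214): X=-3626630.9563, Y=-834633.2031, Z=5162444.4319
→ Helmert 7p (PV): X=-3626740.2126, Y=-835226.3336, Z=5162830.4686
→ Helmert 7p (PV): X=-3626456.9952, Y=-835252.9546, Z=5162373.3462
→ geod (Bowring, a=6378206.400): φ=54.39767285°, λ=-167.02971251°, h=-75.5409 m
→ into tm (λ₀=-168.4°): φ=54.39767285°, λ−λ₀=1.37028749°
scale k = 1.00003191

1.00003191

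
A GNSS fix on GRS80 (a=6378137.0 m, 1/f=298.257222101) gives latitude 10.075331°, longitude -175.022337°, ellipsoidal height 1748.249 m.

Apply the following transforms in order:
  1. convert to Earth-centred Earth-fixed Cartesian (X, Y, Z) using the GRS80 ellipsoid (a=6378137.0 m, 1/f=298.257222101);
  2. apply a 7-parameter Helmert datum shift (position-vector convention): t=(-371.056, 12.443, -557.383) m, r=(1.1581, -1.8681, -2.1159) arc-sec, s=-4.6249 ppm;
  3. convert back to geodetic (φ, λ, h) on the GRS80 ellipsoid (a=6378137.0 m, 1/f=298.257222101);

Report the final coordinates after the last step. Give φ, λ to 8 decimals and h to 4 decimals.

φ=10.06924025°, λ=-175.02328277°, h=1984.0952 m

start: φ=10.075331°, λ=-175.022337°, h=1748.249 m
→ ECEF (a=6378137.000, f=1/298.257222101): X=-6258449.3836, Y=-545084.8978, Z=1108759.0652
→ Helmert 7p (PV): X=-6258807.1283, Y=-545011.9591, Z=1108136.8126
→ geod (Bowring, a=6378137.000): φ=10.06924025°, λ=-175.02328277°, h=1984.0952 m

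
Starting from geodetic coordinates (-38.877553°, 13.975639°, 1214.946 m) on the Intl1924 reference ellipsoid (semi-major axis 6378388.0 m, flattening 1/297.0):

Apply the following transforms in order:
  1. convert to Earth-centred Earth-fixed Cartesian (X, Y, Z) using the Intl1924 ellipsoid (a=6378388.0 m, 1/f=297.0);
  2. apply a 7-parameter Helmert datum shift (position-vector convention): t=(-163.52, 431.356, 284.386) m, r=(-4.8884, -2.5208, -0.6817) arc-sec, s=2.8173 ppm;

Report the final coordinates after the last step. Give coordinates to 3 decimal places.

X=4825733.161 m, Y=1201359.905 m, Z=-3982268.283 m

start: φ=-38.877553°, λ=13.975639°, h=1214.946 m
→ ECEF (a=6378388.000, f=1/297.0): X=4825830.4440, Y=1201035.5008, Z=-3982571.9626
→ Helmert 7p (PV): X=4825733.1611, Y=1201359.9054, Z=-3982268.2834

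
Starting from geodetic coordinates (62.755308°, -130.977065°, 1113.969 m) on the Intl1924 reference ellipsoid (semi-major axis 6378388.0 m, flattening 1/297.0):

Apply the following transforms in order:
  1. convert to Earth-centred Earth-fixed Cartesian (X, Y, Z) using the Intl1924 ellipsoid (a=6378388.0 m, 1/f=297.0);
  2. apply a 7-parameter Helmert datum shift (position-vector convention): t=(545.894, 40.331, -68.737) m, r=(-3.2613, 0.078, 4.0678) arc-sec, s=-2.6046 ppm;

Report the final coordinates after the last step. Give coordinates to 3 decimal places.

start: φ=62.755308°, λ=-130.977065°, h=1113.969 m
→ ECEF (a=6378388.000, f=1/297.0): X=-1920233.9725, Y=-2210763.1670, Z=5648659.7151
→ Helmert 7p (PV): X=-1919637.3421, Y=-2210665.6351, Z=5648611.9465

X=-1919637.342 m, Y=-2210665.635 m, Z=5648611.947 m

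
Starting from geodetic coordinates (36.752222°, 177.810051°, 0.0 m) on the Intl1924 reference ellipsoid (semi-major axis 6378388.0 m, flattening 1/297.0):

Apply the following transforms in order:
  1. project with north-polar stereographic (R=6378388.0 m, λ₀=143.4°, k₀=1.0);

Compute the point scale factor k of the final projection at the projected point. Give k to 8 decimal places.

1.25128595

start: φ=36.752222°, λ=177.810051°, h=0.000 m
→ into stereo (λ₀=143.4°): φ=36.75222200°, λ−λ₀=34.41005100°
scale k = 1.25128595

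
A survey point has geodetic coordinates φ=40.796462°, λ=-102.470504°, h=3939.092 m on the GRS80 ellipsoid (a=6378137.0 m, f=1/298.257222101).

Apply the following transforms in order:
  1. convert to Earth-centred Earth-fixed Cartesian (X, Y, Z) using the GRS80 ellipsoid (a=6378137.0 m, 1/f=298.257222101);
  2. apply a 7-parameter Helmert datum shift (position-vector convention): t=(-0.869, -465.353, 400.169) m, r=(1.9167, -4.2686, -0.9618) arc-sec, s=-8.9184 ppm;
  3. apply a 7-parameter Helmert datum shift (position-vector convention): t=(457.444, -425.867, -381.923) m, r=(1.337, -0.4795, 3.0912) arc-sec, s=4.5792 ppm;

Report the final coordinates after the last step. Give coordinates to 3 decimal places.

X=-1044369.021 m, Y=-4725168.504 m, Z=4147813.351 m

start: φ=40.796462°, λ=-102.470504°, h=3939.092 m
→ ECEF (a=6378137.000, f=1/298.257222101): X=-1044783.4248, Y=-4724221.5611, Z=4147911.6773
→ Helmert 7p (PV): X=-1044882.8438, Y=-4724678.4537, Z=4148209.3332
→ Helmert 7p (PV): X=-1044369.0209, Y=-4725168.5039, Z=4147813.3513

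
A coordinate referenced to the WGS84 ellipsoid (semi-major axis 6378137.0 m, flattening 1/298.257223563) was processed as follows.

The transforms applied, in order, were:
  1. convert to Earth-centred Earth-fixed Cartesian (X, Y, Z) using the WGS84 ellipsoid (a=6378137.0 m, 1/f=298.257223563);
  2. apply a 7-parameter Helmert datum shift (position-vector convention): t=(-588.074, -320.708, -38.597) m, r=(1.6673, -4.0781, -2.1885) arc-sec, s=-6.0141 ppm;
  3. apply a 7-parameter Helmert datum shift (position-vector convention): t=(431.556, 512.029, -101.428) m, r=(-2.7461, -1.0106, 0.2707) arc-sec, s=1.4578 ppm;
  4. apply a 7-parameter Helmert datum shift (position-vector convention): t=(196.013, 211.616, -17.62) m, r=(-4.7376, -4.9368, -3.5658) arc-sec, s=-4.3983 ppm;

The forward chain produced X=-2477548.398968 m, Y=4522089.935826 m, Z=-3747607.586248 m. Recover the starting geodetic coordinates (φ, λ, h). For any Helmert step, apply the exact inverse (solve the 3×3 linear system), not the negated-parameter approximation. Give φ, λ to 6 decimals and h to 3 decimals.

φ=-36.190641°, λ=118.722585°, h=3303.973 m

start: X=-2477548.3990, Y=4522089.9358, Z=-3747607.5862 m
→ Helmert⁻¹: X=-2477923.1752, Y=4521941.4447, Z=-3747443.2797
→ Helmert⁻¹: X=-2478363.5442, Y=4521475.9660, Z=-3747264.0495
→ Helmert⁻¹: X=-2477912.4358, Y=4521767.2877, Z=-3747235.5483
→ geod (Bowring, a=6378137.000): φ=-36.19064100°, λ=118.72258500°, h=3303.9730 m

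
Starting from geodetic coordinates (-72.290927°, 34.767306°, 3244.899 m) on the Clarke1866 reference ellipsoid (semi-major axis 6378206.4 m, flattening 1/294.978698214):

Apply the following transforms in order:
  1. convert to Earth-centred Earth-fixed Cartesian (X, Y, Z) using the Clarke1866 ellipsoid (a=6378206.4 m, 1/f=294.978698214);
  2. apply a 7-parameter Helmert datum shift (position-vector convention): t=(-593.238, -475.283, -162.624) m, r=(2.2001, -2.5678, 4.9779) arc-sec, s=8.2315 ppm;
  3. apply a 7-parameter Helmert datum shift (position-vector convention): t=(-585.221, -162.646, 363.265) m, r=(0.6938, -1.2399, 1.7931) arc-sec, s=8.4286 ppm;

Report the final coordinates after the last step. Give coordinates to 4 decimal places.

X=1598434.2364 m, Y=1109853.8758 m, Z=-6056404.4966 m

start: φ=-72.290927°, λ=34.767306°, h=3244.899 m
→ ECEF (a=6378206.400, f=1/294.978698214): X=1599510.6902, Y=1110335.8322, Z=-6056549.3347
→ Helmert 7p (PV): X=1598979.2209, Y=1109972.8931, Z=-6056730.0573
→ Helmert 7p (PV): X=1598434.2364, Y=1109853.8758, Z=-6056404.4966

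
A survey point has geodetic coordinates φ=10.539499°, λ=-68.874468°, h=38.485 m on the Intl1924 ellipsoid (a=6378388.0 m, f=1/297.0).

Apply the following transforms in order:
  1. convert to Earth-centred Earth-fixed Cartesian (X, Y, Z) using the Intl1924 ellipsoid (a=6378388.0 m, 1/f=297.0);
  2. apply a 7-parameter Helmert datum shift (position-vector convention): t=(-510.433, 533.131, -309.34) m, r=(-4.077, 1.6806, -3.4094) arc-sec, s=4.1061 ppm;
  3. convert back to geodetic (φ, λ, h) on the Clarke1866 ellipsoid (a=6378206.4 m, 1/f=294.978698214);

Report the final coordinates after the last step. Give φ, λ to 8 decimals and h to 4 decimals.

φ=10.53924454°, λ=-68.87785393°, h=-475.0662 m

start: φ=10.539499°, λ=-68.874468°, h=38.485 m
→ ECEF (a=6378388.000, f=1/297.0): X=2260334.8817, Y=-5850031.6414, Z=1158986.2633
→ Helmert 7p (PV): X=2259746.4761, Y=-5849536.9845, Z=1158778.8967
→ geod (Bowring, a=6378206.400): φ=10.53924454°, λ=-68.87785393°, h=-475.0662 m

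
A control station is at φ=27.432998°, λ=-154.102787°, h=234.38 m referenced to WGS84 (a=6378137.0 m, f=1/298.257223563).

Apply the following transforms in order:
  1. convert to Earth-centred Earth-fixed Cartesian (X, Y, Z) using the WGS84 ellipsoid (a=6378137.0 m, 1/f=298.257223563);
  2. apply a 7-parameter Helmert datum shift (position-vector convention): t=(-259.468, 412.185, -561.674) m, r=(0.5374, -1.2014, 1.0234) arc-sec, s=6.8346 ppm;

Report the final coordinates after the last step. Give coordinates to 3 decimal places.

X=-5096549.966 m, Y=-2473937.779 m, Z=2920412.769 m

start: φ=27.432998°, λ=-154.102787°, h=234.380 m
→ ECEF (a=6378137.000, f=1/298.257223563): X=-5096250.9297, Y=-2474300.1573, Z=2920990.6094
→ Helmert 7p (PV): X=-5096549.9656, Y=-2473937.7791, Z=2920412.7690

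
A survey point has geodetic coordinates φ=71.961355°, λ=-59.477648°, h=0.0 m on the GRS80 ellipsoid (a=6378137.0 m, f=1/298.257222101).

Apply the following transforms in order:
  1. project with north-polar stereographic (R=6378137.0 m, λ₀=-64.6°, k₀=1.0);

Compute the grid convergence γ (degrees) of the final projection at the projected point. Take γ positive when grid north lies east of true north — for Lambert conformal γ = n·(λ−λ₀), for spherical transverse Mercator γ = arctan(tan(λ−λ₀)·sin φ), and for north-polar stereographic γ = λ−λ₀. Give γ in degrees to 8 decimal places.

5.12235200

start: φ=71.961355°, λ=-59.477648°, h=0.000 m
→ into stereo (λ₀=-64.6°): φ=71.96135500°, λ−λ₀=5.12235200°
convergence γ = 5.12235200°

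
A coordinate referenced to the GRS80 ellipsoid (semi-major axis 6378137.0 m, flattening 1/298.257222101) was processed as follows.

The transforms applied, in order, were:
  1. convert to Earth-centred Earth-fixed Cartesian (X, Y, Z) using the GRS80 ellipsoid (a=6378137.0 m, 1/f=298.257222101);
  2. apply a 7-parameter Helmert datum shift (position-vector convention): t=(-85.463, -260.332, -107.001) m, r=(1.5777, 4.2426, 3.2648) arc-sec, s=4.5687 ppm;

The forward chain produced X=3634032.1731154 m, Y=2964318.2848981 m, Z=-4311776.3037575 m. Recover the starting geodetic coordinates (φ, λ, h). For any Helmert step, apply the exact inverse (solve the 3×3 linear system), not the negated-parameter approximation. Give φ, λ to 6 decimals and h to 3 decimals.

φ=-42.784791°, λ=39.204388°, h=2372.243 m

start: X=3634032.1731, Y=2964318.2849, Z=-4311776.3038 m
→ Helmert⁻¹: X=3634236.6393, Y=2964474.5703, Z=-4311597.5276
→ geod (Bowring, a=6378137.000): φ=-42.78479100°, λ=39.20438800°, h=2372.2430 m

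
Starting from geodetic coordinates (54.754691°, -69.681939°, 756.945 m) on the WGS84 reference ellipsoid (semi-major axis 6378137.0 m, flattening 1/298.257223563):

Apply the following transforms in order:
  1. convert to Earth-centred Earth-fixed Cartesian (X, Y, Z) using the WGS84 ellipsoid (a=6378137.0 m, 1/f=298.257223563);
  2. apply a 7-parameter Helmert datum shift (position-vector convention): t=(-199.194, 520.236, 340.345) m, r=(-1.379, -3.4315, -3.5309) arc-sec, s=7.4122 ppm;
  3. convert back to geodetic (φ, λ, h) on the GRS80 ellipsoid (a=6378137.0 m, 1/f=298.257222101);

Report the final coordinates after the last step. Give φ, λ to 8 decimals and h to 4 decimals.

start: φ=54.754691°, λ=-69.681939°, h=756.945 m
→ ECEF (a=6378137.000, f=1/298.257223563): X=1281063.3573, Y=-3459812.1163, Z=5186290.5851
→ Helmert 7p (PV): X=1280728.1505, Y=-3459304.7812, Z=5186713.8153
→ geod (Bowring, a=6378137.000): φ=54.76122861°, λ=-69.68408539°, h=760.9113 m

φ=54.76122861°, λ=-69.68408539°, h=760.9113 m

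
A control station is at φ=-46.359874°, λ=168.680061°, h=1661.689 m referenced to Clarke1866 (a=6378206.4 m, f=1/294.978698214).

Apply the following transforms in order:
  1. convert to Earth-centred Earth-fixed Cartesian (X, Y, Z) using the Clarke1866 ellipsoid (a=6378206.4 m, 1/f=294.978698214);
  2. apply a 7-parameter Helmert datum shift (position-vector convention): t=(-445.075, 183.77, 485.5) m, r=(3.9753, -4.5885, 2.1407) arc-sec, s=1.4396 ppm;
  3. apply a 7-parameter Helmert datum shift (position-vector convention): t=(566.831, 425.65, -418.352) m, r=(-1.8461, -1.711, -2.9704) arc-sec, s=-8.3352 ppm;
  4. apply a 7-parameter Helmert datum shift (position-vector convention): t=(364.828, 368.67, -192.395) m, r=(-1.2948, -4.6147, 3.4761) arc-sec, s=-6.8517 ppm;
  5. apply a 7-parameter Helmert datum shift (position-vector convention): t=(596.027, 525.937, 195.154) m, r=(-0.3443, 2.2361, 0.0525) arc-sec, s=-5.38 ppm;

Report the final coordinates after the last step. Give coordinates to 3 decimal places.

start: φ=-46.359874°, λ=168.680061°, h=1661.689 m
→ ECEF (a=6378206.400, f=1/294.978698214): X=-4324934.3048, Y=865772.4379, Z=-4593943.2402
→ Helmert 7p (PV): X=-4325292.3958, Y=866001.1065, Z=-4593543.8790
→ Helmert 7p (PV): X=-4324638.9377, Y=866440.7133, Z=-4593967.5724
→ Helmert 7p (PV): X=-4324156.3015, Y=866701.7279, Z=-4594230.6830
→ Helmert 7p (PV): X=-4323587.0365, Y=867214.2328, Z=-4593965.3812

X=-4323587.037 m, Y=867214.233 m, Z=-4593965.381 m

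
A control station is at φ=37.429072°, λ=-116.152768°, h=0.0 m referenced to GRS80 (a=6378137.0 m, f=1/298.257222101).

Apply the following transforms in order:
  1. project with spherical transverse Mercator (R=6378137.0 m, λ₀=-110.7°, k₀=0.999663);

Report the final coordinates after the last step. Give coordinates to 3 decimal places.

start: φ=37.429072°, λ=-116.152768°, h=0.000 m
→ tm (R=6378137.0, λ₀=-110.7°): E=-482048.9063, N=4179146.1642

E=-482048.906 m, N=4179146.164 m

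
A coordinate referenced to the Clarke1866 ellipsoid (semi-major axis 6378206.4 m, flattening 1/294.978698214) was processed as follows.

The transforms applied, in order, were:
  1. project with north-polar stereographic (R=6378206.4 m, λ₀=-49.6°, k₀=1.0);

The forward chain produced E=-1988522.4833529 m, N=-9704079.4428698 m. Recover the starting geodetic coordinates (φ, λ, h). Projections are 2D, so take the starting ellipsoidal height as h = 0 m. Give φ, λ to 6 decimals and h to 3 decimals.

start: E=-1988522.4834, N=-9704079.4429 m
→ stereo⁻¹: φ=14.33924800°, λ=-61.18051500°

φ=14.339248°, λ=-61.180515°, h=0.000 m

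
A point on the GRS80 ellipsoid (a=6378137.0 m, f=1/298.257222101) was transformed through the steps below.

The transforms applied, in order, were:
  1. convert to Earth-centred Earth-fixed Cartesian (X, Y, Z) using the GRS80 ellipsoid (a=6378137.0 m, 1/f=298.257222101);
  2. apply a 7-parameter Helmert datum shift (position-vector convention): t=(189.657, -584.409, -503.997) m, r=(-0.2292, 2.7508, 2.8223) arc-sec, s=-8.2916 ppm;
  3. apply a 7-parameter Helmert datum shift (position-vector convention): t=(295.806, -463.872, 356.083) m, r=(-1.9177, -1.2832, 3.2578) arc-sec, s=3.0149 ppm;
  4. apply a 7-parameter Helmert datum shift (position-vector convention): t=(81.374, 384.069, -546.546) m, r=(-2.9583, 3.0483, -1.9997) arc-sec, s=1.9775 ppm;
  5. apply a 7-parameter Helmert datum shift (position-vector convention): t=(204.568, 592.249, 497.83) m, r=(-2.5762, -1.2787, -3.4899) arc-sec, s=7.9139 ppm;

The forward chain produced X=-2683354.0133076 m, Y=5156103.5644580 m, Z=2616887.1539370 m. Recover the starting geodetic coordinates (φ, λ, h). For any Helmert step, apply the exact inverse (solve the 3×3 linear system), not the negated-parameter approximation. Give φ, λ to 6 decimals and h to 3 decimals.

φ=24.383810°, λ=117.500554°, h=388.669 m

start: X=-2683354.0133, Y=5156103.5645, Z=2616887.1539 m
→ Helmert⁻¹: X=-2683608.3506, Y=5155392.4314, Z=2616449.6445
→ Helmert⁻¹: X=-2683773.0697, Y=5154934.6157, Z=2617025.2863
→ Helmert⁻¹: X=-2683963.0788, Y=5155401.0075, Z=2616725.9428
→ Helmert⁻¹: X=-2684139.3459, Y=5156061.9868, Z=2617221.5740
→ geod (Bowring, a=6378137.000): φ=24.38381000°, λ=117.50055400°, h=388.6690 m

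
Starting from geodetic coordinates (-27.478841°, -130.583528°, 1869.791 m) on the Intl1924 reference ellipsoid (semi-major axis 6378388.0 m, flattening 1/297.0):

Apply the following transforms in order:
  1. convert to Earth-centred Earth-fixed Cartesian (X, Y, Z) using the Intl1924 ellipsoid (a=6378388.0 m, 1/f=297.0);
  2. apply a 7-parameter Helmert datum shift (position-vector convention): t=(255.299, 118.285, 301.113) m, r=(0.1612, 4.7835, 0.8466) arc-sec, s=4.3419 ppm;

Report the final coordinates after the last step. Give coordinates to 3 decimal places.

X=-3684884.505 m, Y=-4301864.759 m, Z=-2925923.235 m

start: φ=-27.478841°, λ=-130.583528°, h=1869.791 m
→ ECEF (a=6378388.000, f=1/297.0): X=-3685073.5965, Y=-4301951.5271, Z=-2926293.7410
→ Helmert 7p (PV): X=-3684884.5047, Y=-4301864.7590, Z=-2925923.2346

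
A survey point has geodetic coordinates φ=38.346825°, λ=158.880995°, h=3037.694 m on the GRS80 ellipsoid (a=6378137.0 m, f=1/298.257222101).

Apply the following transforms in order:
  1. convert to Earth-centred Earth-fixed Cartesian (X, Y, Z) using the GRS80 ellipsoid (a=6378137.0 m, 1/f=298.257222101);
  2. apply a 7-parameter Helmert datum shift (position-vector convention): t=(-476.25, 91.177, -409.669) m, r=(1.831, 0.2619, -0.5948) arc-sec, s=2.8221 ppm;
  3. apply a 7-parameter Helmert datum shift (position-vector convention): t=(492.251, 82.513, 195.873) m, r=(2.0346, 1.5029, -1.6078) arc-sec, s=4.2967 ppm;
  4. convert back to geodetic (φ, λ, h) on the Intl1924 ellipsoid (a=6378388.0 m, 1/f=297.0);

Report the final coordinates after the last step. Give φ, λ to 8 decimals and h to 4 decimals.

φ=38.34669310°, λ=158.87911291°, h=2772.2056 m

start: φ=38.346825°, λ=158.880995°, h=3037.694 m
→ ECEF (a=6378137.000, f=1/298.257222101): X=-4674448.8858, Y=1805501.3135, Z=3937593.1320
→ Helmert 7p (PV): X=-4674928.1214, Y=1805576.1116, Z=3937216.5379
→ Helmert 7p (PV): X=-4674413.1952, Y=1805663.9861, Z=3937481.2012
→ geod (Bowring, a=6378388.000): φ=38.34669310°, λ=158.87911291°, h=2772.2056 m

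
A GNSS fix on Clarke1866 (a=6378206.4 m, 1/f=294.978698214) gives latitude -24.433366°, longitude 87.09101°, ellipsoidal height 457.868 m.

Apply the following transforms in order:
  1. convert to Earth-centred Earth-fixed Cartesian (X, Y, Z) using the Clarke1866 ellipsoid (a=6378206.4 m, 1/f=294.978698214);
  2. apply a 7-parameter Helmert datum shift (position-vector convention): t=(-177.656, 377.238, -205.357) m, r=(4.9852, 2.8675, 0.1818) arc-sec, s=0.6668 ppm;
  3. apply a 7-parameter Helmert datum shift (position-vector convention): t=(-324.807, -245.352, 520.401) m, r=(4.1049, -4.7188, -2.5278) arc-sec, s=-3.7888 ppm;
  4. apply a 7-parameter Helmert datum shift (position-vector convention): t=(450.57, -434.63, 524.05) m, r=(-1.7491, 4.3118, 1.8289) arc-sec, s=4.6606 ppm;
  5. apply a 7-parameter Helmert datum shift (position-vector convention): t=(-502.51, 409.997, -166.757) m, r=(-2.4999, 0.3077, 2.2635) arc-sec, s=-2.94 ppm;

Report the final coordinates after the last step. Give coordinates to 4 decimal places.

start: φ=-24.433366°, λ=87.091010°, h=457.868 m
→ ECEF (a=6378206.400, f=1/294.978698214): X=294894.7713, Y=5803287.4887, Z=-2622098.0656
→ Helmert 7p (PV): X=294675.7444, Y=5803732.2296, Z=-2622169.0113
→ Helmert 7p (PV): X=294480.9343, Y=5803513.4610, Z=-2621516.4338
→ Helmert 7p (PV): X=294826.6172, Y=5803086.2598, Z=-2621059.9708
→ Helmert 7p (PV): X=294255.6489, Y=5803450.6643, Z=-2621289.7941

X=294255.6489 m, Y=5803450.6643 m, Z=-2621289.7941 m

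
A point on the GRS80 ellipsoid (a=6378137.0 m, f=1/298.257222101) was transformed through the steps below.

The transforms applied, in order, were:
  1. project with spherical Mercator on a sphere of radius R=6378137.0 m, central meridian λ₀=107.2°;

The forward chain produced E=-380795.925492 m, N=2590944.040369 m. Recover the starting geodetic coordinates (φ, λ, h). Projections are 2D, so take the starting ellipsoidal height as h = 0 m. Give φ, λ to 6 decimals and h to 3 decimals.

start: E=-380795.9255, N=2590944.0404 m
→ merc⁻¹: φ=22.65992700°, λ=103.77925200°

φ=22.659927°, λ=103.779252°, h=0.000 m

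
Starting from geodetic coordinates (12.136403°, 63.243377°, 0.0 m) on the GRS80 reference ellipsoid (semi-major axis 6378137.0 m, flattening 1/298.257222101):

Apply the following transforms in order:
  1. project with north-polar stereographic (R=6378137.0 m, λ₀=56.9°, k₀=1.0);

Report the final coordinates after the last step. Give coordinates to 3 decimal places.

E=1138534.193 m, N=-10241620.161 m

start: φ=12.136403°, λ=63.243377°, h=0.000 m
→ stereo (R=6378137.0, λ₀=56.9°): E=1138534.1926, N=-10241620.1612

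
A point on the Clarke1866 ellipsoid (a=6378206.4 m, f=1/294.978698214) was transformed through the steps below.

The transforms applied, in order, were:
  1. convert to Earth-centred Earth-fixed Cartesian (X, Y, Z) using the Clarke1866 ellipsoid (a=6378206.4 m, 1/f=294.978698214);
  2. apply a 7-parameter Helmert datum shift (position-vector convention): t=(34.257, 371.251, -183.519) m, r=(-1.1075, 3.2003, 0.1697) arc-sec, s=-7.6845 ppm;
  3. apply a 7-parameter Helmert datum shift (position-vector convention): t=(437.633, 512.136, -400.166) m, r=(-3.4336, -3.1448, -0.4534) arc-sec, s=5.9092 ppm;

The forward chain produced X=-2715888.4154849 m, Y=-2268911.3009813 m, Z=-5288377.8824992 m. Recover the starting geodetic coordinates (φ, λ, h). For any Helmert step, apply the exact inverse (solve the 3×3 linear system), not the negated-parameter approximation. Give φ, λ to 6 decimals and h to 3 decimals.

φ=-56.380571°, λ=-140.119172°, h=41.174 m

start: X=-2715888.4155, Y=-2268911.3010, Z=-5288377.8825 m
→ Helmert⁻¹: X=-2716385.6312, Y=-2269327.9715, Z=-5287942.8303
→ Helmert⁻¹: X=-2716360.5863, Y=-2269686.0372, Z=-5287854.2777
→ geod (Bowring, a=6378206.400): φ=-56.38057100°, λ=-140.11917200°, h=41.1740 m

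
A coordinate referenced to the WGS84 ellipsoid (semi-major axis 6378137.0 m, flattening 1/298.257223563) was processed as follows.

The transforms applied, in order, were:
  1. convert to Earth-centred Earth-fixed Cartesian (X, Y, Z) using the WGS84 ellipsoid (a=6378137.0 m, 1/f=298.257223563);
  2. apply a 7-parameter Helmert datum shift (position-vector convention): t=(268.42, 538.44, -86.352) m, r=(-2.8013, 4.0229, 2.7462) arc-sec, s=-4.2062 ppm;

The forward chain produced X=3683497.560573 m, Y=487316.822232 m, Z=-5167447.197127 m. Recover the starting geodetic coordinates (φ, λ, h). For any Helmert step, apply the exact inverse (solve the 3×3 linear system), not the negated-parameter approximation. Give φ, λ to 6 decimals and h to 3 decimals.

φ=-54.465415°, λ=7.528730°, h=344.846 m

start: X=3683497.5606, Y=487316.8222, Z=-5167447.1971 m
→ Helmert⁻¹: X=3683351.8952, Y=486801.5674, Z=-5167304.1304
→ geod (Bowring, a=6378137.000): φ=-54.46541500°, λ=7.52873000°, h=344.8460 m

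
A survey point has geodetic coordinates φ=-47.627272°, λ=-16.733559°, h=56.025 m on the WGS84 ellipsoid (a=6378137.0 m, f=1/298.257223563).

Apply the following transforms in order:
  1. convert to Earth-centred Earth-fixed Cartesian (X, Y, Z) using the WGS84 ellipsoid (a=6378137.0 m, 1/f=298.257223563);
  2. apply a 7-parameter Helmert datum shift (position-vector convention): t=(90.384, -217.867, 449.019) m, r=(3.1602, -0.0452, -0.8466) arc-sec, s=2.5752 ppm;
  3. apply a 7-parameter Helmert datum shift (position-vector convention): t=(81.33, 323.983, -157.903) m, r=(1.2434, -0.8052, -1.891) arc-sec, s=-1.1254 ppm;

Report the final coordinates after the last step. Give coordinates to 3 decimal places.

X=4124282.022 m, Y=-1239773.476 m, Z=-4688812.519 m

start: φ=-47.627272°, λ=-16.733559°, h=56.025 m
→ ECEF (a=6378137.000, f=1/298.257223563): X=4124101.4564, Y=-1239923.1640, Z=-4689087.3677
→ Helmert 7p (PV): X=4124198.3991, Y=-1240089.3091, Z=-4688668.5173
→ Helmert 7p (PV): X=4124282.0220, Y=-1239773.4763, Z=-4688812.5195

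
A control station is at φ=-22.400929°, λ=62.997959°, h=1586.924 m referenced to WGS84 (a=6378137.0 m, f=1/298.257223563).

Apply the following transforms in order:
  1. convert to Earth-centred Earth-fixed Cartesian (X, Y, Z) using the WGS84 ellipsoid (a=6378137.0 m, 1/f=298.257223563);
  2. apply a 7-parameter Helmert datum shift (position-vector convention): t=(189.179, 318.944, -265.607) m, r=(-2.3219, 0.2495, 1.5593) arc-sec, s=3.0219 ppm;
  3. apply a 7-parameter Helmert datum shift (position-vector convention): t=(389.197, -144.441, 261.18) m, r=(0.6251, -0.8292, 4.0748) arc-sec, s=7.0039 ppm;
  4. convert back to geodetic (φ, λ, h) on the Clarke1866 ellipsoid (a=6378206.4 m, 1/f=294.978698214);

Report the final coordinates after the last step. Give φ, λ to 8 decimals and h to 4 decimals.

φ=-22.40138459°, λ=62.99514378°, h=2004.2233 m

start: φ=-22.400929°, λ=62.997959°, h=1586.924 m
→ ECEF (a=6378137.000, f=1/298.257223563): X=2679265.8542, Y=5257892.2792, Z=-2416122.4414
→ Helmert 7p (PV): X=2679420.4589, Y=5258220.1684, Z=-2416457.7782
→ Helmert 7p (PV): X=2679734.2589, Y=5258172.8116, Z=-2416186.8158
→ geod (Bowring, a=6378206.400): φ=-22.40138459°, λ=62.99514378°, h=2004.2233 m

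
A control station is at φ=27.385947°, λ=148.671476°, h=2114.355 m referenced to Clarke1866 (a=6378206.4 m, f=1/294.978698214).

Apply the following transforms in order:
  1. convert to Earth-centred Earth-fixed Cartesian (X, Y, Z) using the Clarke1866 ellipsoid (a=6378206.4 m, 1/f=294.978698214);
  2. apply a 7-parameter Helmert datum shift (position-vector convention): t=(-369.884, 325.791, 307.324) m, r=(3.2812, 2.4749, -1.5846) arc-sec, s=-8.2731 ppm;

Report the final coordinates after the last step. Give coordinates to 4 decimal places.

start: φ=27.385947°, λ=148.671476°, h=2114.355 m
→ ECEF (a=6378206.400, f=1/294.978698214): X=-4842739.3336, Y=2947734.8157, Z=2917063.3712
→ Helmert 7p (PV): X=-4843011.5073, Y=2948027.0198, Z=2917451.5592

X=-4843011.5073 m, Y=2948027.0198 m, Z=2917451.5592 m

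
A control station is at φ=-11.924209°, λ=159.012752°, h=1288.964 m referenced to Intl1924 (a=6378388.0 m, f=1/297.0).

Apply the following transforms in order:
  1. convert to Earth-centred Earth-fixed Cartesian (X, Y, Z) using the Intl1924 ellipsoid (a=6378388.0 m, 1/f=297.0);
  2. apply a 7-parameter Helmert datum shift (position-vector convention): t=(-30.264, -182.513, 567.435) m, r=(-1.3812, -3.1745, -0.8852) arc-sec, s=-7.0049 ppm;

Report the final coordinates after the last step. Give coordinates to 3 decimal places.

start: φ=-11.924209°, λ=159.012752°, h=1288.964 m
→ ECEF (a=6378388.000, f=1/297.0): X=-5828756.8959, Y=2235961.8394, Z=-1309481.7894
→ Helmert 7p (PV): X=-5828716.5810, Y=2235779.9095, Z=-1309009.8604

X=-5828716.581 m, Y=2235779.909 m, Z=-1309009.860 m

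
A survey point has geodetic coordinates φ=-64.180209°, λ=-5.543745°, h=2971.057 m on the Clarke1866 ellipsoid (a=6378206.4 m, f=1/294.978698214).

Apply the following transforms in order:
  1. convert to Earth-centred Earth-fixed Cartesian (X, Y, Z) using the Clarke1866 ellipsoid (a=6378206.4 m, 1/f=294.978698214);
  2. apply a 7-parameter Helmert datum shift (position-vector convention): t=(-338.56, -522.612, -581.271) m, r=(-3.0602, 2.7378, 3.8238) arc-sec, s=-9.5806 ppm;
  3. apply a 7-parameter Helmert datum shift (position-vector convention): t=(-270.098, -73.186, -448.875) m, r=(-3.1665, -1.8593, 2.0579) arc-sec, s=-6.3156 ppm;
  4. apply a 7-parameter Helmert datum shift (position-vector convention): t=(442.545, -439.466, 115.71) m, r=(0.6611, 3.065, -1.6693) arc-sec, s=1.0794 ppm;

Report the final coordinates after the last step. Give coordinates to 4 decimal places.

X=2773574.5132 m, Y=-270361.4392 m, Z=-5721850.6680 m

start: φ=-64.180209°, λ=-5.543745°, h=2971.057 m
→ ECEF (a=6378206.400, f=1/294.978698214): X=2773885.6119, Y=-269232.4445, Z=-5720975.2452
→ Helmert 7p (PV): X=2773449.5324, Y=-269785.9316, Z=-5721534.5295
→ Helmert 7p (PV): X=2773216.1844, Y=-269917.5775, Z=-5721918.1278
→ Helmert 7p (PV): X=2773574.5132, Y=-270361.4392, Z=-5721850.6680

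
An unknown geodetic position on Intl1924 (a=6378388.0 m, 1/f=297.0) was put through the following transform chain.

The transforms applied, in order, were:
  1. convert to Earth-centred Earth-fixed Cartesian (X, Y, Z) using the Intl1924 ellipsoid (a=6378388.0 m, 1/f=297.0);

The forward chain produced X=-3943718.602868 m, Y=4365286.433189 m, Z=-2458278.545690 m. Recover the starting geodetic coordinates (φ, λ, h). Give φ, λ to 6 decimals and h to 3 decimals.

start: X=-3943718.6029, Y=4365286.4332, Z=-2458278.5457 m
→ geod (Bowring, a=6378388.000): φ=-22.81627600°, λ=132.09551700°, h=692.8080 m

φ=-22.816276°, λ=132.095517°, h=692.808 m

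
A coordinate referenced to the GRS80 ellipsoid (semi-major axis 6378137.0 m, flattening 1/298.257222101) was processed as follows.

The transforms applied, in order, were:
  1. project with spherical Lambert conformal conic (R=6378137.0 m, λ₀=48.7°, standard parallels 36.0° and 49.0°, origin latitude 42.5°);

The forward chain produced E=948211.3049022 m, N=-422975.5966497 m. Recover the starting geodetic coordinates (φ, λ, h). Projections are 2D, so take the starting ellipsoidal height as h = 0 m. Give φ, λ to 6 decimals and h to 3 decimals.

φ=38.127570°, λ=59.595862°, h=0.000 m

start: E=948211.3049, N=-422975.5966 m
→ lcc⁻¹: φ=38.12757000°, λ=59.59586200°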